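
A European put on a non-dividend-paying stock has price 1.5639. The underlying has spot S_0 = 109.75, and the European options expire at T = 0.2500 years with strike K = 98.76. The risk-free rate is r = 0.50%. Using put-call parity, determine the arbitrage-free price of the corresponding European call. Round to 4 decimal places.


Put-call parity: C - P = S_0 * exp(-qT) - K * exp(-rT).
S_0 * exp(-qT) = 109.7500 * 1.00000000 = 109.75000000
K * exp(-rT) = 98.7600 * 0.99875078 = 98.63662712
C = P + S*exp(-qT) - K*exp(-rT)
C = 1.5639 + 109.75000000 - 98.63662712 = 12.6773

Answer: Call price = 12.6773


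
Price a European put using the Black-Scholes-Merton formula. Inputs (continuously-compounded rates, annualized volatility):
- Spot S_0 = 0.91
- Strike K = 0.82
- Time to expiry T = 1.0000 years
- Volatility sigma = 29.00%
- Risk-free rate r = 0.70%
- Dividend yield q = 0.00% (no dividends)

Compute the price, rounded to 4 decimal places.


d1 = (ln(S/K) + (r - q + 0.5*sigma^2) * T) / (sigma * sqrt(T)) = 0.52824227
d2 = d1 - sigma * sqrt(T) = 0.23824227
exp(-rT) = 0.99302444; exp(-qT) = 1.00000000
P = K * exp(-rT) * N(-d2) - S_0 * exp(-qT) * N(-d1)
N(-d1) = 0.29866560; N(-d2) = 0.40584660
P = 0.8200 * 0.99302444 * 0.40584660 - 0.9100 * 1.00000000 * 0.29866560 = 0.0587

Answer: Price = 0.0587


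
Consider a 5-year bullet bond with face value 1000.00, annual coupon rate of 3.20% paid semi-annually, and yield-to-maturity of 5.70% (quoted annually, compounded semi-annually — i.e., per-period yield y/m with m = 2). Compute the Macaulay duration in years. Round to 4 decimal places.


Answer: Macaulay duration = 4.6355 years

Derivation:
Coupon per period c = face * coupon_rate / m = 16.000000
Periods per year m = 2; per-period yield y/m = 0.028500
Number of cashflows N = 10
Cashflows (t years, CF_t, discount factor 1/(1+y/m)^(m*t), PV):
  t = 0.5000: CF_t = 16.000000, DF = 0.972290, PV = 15.556636
  t = 1.0000: CF_t = 16.000000, DF = 0.945347, PV = 15.125557
  t = 1.5000: CF_t = 16.000000, DF = 0.919152, PV = 14.706424
  t = 2.0000: CF_t = 16.000000, DF = 0.893682, PV = 14.298906
  t = 2.5000: CF_t = 16.000000, DF = 0.868917, PV = 13.902679
  t = 3.0000: CF_t = 16.000000, DF = 0.844840, PV = 13.517432
  t = 3.5000: CF_t = 16.000000, DF = 0.821429, PV = 13.142861
  t = 4.0000: CF_t = 16.000000, DF = 0.798667, PV = 12.778669
  t = 4.5000: CF_t = 16.000000, DF = 0.776536, PV = 12.424569
  t = 5.0000: CF_t = 1016.000000, DF = 0.755018, PV = 767.097818
Price P = sum_t PV_t = 892.551552
Macaulay numerator sum_t t * PV_t:
  t * PV_t at t = 0.5000: 7.778318
  t * PV_t at t = 1.0000: 15.125557
  t * PV_t at t = 1.5000: 22.059637
  t * PV_t at t = 2.0000: 28.597811
  t * PV_t at t = 2.5000: 34.756698
  t * PV_t at t = 3.0000: 40.552297
  t * PV_t at t = 3.5000: 46.000013
  t * PV_t at t = 4.0000: 51.114675
  t * PV_t at t = 4.5000: 55.910559
  t * PV_t at t = 5.0000: 3835.489092
Macaulay duration D = (sum_t t * PV_t) / P = 4137.384658 / 892.551552 = 4.635457


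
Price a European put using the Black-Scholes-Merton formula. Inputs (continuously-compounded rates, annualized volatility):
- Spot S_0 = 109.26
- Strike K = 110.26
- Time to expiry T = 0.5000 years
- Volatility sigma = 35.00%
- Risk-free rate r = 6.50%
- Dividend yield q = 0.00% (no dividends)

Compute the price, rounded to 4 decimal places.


d1 = (ln(S/K) + (r - q + 0.5*sigma^2) * T) / (sigma * sqrt(T)) = 0.21825012
d2 = d1 - sigma * sqrt(T) = -0.02923725
exp(-rT) = 0.96802245; exp(-qT) = 1.00000000
P = K * exp(-rT) * N(-d2) - S_0 * exp(-qT) * N(-d1)
N(-d1) = 0.41361712; N(-d2) = 0.51166231
P = 110.2600 * 0.96802245 * 0.51166231 - 109.2600 * 1.00000000 * 0.41361712 = 9.4200

Answer: Price = 9.4200


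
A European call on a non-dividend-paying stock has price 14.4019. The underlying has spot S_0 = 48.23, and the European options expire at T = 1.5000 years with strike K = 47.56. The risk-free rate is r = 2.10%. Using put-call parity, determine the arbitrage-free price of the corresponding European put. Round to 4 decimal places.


Answer: Put price = 12.2571

Derivation:
Put-call parity: C - P = S_0 * exp(-qT) - K * exp(-rT).
S_0 * exp(-qT) = 48.2300 * 1.00000000 = 48.23000000
K * exp(-rT) = 47.5600 * 0.96899096 = 46.08520989
P = C - S*exp(-qT) + K*exp(-rT)
P = 14.4019 - 48.23000000 + 46.08520989 = 12.2571


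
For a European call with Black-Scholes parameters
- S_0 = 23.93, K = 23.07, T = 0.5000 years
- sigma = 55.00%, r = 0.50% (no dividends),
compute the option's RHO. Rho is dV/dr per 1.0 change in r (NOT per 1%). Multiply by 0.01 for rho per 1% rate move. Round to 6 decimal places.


Answer: Rho = 5.322624

Derivation:
d1 = 0.2949916548; d2 = -0.0939170748
phi(d1) = 0.3819564923; exp(-qT) = 1.0000000000; exp(-rT) = 0.9975031224
N(d2) = 0.4625875150
Rho = K*T*exp(-rT)*N(d2) = 23.0700 * 0.5000 * 0.9975031224 * 0.4625875150 = 5.322624


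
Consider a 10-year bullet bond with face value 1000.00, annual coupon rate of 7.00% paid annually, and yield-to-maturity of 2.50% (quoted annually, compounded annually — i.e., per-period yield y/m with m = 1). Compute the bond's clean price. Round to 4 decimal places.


Coupon per period c = face * coupon_rate / m = 70.000000
Periods per year m = 1; per-period yield y/m = 0.025000
Number of cashflows N = 10
Cashflows (t years, CF_t, discount factor 1/(1+y/m)^(m*t), PV):
  t = 1.0000: CF_t = 70.000000, DF = 0.975610, PV = 68.292683
  t = 2.0000: CF_t = 70.000000, DF = 0.951814, PV = 66.627008
  t = 3.0000: CF_t = 70.000000, DF = 0.928599, PV = 65.001959
  t = 4.0000: CF_t = 70.000000, DF = 0.905951, PV = 63.416545
  t = 5.0000: CF_t = 70.000000, DF = 0.883854, PV = 61.869800
  t = 6.0000: CF_t = 70.000000, DF = 0.862297, PV = 60.360781
  t = 7.0000: CF_t = 70.000000, DF = 0.841265, PV = 58.888566
  t = 8.0000: CF_t = 70.000000, DF = 0.820747, PV = 57.452260
  t = 9.0000: CF_t = 70.000000, DF = 0.800728, PV = 56.050985
  t = 10.0000: CF_t = 1070.000000, DF = 0.781198, PV = 835.882290
Price P = sum_t PV_t = 1393.842877

Answer: Price = 1393.8429


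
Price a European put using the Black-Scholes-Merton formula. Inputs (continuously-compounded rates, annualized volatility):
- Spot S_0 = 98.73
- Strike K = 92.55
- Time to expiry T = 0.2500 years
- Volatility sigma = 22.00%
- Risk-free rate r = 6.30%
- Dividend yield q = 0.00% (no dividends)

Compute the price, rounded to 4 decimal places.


Answer: Price = 1.4131

Derivation:
d1 = (ln(S/K) + (r - q + 0.5*sigma^2) * T) / (sigma * sqrt(T)) = 0.78581648
d2 = d1 - sigma * sqrt(T) = 0.67581648
exp(-rT) = 0.98437338; exp(-qT) = 1.00000000
P = K * exp(-rT) * N(-d2) - S_0 * exp(-qT) * N(-d1)
N(-d1) = 0.21598751; N(-d2) = 0.24957859
P = 92.5500 * 0.98437338 * 0.24957859 - 98.7300 * 1.00000000 * 0.21598751 = 1.4131


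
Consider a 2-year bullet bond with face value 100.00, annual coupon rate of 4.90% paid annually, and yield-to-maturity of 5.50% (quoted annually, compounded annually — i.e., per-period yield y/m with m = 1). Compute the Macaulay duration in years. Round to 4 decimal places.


Coupon per period c = face * coupon_rate / m = 4.900000
Periods per year m = 1; per-period yield y/m = 0.055000
Number of cashflows N = 2
Cashflows (t years, CF_t, discount factor 1/(1+y/m)^(m*t), PV):
  t = 1.0000: CF_t = 4.900000, DF = 0.947867, PV = 4.644550
  t = 2.0000: CF_t = 104.900000, DF = 0.898452, PV = 94.247658
Price P = sum_t PV_t = 98.892208
Macaulay numerator sum_t t * PV_t:
  t * PV_t at t = 1.0000: 4.644550
  t * PV_t at t = 2.0000: 188.495317
Macaulay duration D = (sum_t t * PV_t) / P = 193.139867 / 98.892208 = 1.953034

Answer: Macaulay duration = 1.9530 years


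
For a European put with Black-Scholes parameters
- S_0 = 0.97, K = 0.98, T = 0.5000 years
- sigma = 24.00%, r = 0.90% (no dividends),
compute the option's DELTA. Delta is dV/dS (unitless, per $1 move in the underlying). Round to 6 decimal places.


d1 = 0.0509323112; d2 = -0.1187733163
phi(d1) = 0.3984251677; exp(-qT) = 1.0000000000; exp(-rT) = 0.9955101098
N(-d1) = 0.4796897291
Delta = -exp(-qT) * N(-d1) = -1.0000000000 * 0.4796897291 = -0.479690

Answer: Delta = -0.479690


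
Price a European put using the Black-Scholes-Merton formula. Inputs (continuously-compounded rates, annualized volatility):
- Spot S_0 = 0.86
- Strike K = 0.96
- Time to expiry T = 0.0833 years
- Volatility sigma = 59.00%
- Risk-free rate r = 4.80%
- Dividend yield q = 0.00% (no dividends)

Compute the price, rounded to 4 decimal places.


d1 = (ln(S/K) + (r - q + 0.5*sigma^2) * T) / (sigma * sqrt(T)) = -0.53736105
d2 = d1 - sigma * sqrt(T) = -0.70764531
exp(-rT) = 0.99600958; exp(-qT) = 1.00000000
P = K * exp(-rT) * N(-d2) - S_0 * exp(-qT) * N(-d1)
N(-d1) = 0.70449088; N(-d2) = 0.76041723
P = 0.9600 * 0.99600958 * 0.76041723 - 0.8600 * 1.00000000 * 0.70449088 = 0.1212

Answer: Price = 0.1212


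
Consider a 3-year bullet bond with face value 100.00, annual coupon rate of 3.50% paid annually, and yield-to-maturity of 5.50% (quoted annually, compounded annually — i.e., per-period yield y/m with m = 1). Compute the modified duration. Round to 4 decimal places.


Coupon per period c = face * coupon_rate / m = 3.500000
Periods per year m = 1; per-period yield y/m = 0.055000
Number of cashflows N = 3
Cashflows (t years, CF_t, discount factor 1/(1+y/m)^(m*t), PV):
  t = 1.0000: CF_t = 3.500000, DF = 0.947867, PV = 3.317536
  t = 2.0000: CF_t = 3.500000, DF = 0.898452, PV = 3.144583
  t = 3.0000: CF_t = 103.500000, DF = 0.851614, PV = 88.142014
Price P = sum_t PV_t = 94.604133
First compute Macaulay numerator sum_t t * PV_t:
  t * PV_t at t = 1.0000: 3.317536
  t * PV_t at t = 2.0000: 6.289167
  t * PV_t at t = 3.0000: 264.426043
Macaulay duration D = 274.032745 / 94.604133 = 2.896626
Modified duration = D / (1 + y/m) = 2.896626 / (1 + 0.055000) = 2.745617

Answer: Modified duration = 2.7456


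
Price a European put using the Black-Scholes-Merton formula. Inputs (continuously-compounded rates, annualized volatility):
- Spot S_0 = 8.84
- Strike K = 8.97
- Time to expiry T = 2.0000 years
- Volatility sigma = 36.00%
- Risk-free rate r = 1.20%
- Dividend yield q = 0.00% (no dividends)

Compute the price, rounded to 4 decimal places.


Answer: Price = 1.7269

Derivation:
d1 = (ln(S/K) + (r - q + 0.5*sigma^2) * T) / (sigma * sqrt(T)) = 0.27302414
d2 = d1 - sigma * sqrt(T) = -0.23609274
exp(-rT) = 0.97628571; exp(-qT) = 1.00000000
P = K * exp(-rT) * N(-d2) - S_0 * exp(-qT) * N(-d1)
N(-d1) = 0.39241733; N(-d2) = 0.59331965
P = 8.9700 * 0.97628571 * 0.59331965 - 8.8400 * 1.00000000 * 0.39241733 = 1.7269


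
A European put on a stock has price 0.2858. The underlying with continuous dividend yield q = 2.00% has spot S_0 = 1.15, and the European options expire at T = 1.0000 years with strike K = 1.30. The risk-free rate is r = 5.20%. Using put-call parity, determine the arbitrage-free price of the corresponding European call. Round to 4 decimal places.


Put-call parity: C - P = S_0 * exp(-qT) - K * exp(-rT).
S_0 * exp(-qT) = 1.1500 * 0.98019867 = 1.12722847
K * exp(-rT) = 1.3000 * 0.94932887 = 1.23412753
C = P + S*exp(-qT) - K*exp(-rT)
C = 0.2858 + 1.12722847 - 1.23412753 = 0.1789

Answer: Call price = 0.1789


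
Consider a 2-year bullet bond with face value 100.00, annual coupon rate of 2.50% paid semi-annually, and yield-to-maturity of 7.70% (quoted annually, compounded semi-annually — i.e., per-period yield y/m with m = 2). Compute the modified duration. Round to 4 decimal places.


Answer: Modified duration = 1.8884

Derivation:
Coupon per period c = face * coupon_rate / m = 1.250000
Periods per year m = 2; per-period yield y/m = 0.038500
Number of cashflows N = 4
Cashflows (t years, CF_t, discount factor 1/(1+y/m)^(m*t), PV):
  t = 0.5000: CF_t = 1.250000, DF = 0.962927, PV = 1.203659
  t = 1.0000: CF_t = 1.250000, DF = 0.927229, PV = 1.159036
  t = 1.5000: CF_t = 1.250000, DF = 0.892854, PV = 1.116068
  t = 2.0000: CF_t = 101.250000, DF = 0.859754, PV = 87.050051
Price P = sum_t PV_t = 90.528814
First compute Macaulay numerator sum_t t * PV_t:
  t * PV_t at t = 0.5000: 0.601830
  t * PV_t at t = 1.0000: 1.159036
  t * PV_t at t = 1.5000: 1.674101
  t * PV_t at t = 2.0000: 174.100101
Macaulay duration D = 177.535069 / 90.528814 = 1.961089
Modified duration = D / (1 + y/m) = 1.961089 / (1 + 0.038500) = 1.888386


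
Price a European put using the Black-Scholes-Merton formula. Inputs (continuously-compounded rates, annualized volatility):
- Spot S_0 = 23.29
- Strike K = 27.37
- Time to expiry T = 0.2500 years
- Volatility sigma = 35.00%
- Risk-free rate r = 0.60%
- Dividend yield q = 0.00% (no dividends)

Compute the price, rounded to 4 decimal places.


Answer: Price = 4.4702

Derivation:
d1 = (ln(S/K) + (r - q + 0.5*sigma^2) * T) / (sigma * sqrt(T)) = -0.82634822
d2 = d1 - sigma * sqrt(T) = -1.00134822
exp(-rT) = 0.99850112; exp(-qT) = 1.00000000
P = K * exp(-rT) * N(-d2) - S_0 * exp(-qT) * N(-d1)
N(-d1) = 0.79569671; N(-d2) = 0.84167076
P = 27.3700 * 0.99850112 * 0.84167076 - 23.2900 * 1.00000000 * 0.79569671 = 4.4702


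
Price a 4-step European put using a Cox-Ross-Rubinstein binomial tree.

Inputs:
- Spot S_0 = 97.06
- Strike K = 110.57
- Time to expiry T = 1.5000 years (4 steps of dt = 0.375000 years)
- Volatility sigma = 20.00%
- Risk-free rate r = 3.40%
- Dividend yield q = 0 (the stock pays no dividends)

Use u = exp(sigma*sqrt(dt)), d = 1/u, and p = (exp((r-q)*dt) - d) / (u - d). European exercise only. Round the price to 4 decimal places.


Answer: Price = V(0,0) = 14.8463

Derivation:
dt = T/N = 0.375000
u = exp(sigma*sqrt(dt)) = 1.130290; d = 1/u = 0.884728
p = (exp((r-q)*dt) - d) / (u - d) = 0.521674
Discount per step: exp(-r*dt) = 0.987331
Stock lattice S(k, i) with i counting down-moves:
  k=0: S(0,0) = 97.0600
  k=1: S(1,0) = 109.7060; S(1,1) = 85.8717
  k=2: S(2,0) = 123.9996; S(2,1) = 97.0600; S(2,2) = 75.9732
  k=3: S(3,0) = 140.1555; S(3,1) = 109.7060; S(3,2) = 85.8717; S(3,3) = 67.2156
  k=4: S(4,0) = 158.4164; S(4,1) = 123.9996; S(4,2) = 97.0600; S(4,3) = 75.9732; S(4,4) = 59.4676
Terminal payoffs V(N, i) = max(K - S_T, 0):
  V(4,0) = 0.000000; V(4,1) = 0.000000; V(4,2) = 13.510000; V(4,3) = 34.596821; V(4,4) = 51.102414
Backward induction: V(k, i) = exp(-r*dt) * [p * V(k+1, i) + (1-p) * V(k+1, i+1)].
  V(3,0) = exp(-r*dt) * [p*0.000000 + (1-p)*0.000000] = 0.000000
  V(3,1) = exp(-r*dt) * [p*0.000000 + (1-p)*13.510000] = 6.380318
  V(3,2) = exp(-r*dt) * [p*13.510000 + (1-p)*34.596821] = 23.297436
  V(3,3) = exp(-r*dt) * [p*34.596821 + (1-p)*51.102414] = 41.953547
  V(2,0) = exp(-r*dt) * [p*0.000000 + (1-p)*6.380318] = 3.013209
  V(2,1) = exp(-r*dt) * [p*6.380318 + (1-p)*23.297436] = 14.288870
  V(2,2) = exp(-r*dt) * [p*23.297436 + (1-p)*41.953547] = 31.812931
  V(1,0) = exp(-r*dt) * [p*3.013209 + (1-p)*14.288870] = 8.300149
  V(1,1) = exp(-r*dt) * [p*14.288870 + (1-p)*31.812931] = 22.383867
  V(0,0) = exp(-r*dt) * [p*8.300149 + (1-p)*22.383867] = 14.846259


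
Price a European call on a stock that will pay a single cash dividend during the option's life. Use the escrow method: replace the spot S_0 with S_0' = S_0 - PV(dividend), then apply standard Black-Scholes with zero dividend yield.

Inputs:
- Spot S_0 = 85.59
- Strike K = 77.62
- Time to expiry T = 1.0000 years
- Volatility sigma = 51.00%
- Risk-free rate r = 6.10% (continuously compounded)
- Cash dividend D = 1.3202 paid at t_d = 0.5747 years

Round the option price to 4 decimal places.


Answer: Price = 22.0890

Derivation:
PV(D) = D * exp(-r * t_d) = 1.3202 * 0.96555067 = 1.27471999
S_0' = S_0 - PV(D) = 85.5900 - 1.27471999 = 84.31528001
d1 = (ln(S_0'/K) + (r + sigma^2/2)*T) / (sigma*sqrt(T)) = 0.53683918
d2 = d1 - sigma*sqrt(T) = 0.02683918
exp(-rT) = 0.94082324
N(d1) = 0.70431065; N(d2) = 0.51070600
C = S_0' * N(d1) - K * exp(-rT) * N(d2) = 84.31528001 * 0.70431065 - 77.6200 * 0.94082324 * 0.51070600 = 22.0890


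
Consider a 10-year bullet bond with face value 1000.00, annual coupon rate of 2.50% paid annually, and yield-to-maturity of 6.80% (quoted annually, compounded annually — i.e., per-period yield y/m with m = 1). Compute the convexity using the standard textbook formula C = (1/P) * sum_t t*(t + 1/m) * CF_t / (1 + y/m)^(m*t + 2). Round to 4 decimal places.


Coupon per period c = face * coupon_rate / m = 25.000000
Periods per year m = 1; per-period yield y/m = 0.068000
Number of cashflows N = 10
Cashflows (t years, CF_t, discount factor 1/(1+y/m)^(m*t), PV):
  t = 1.0000: CF_t = 25.000000, DF = 0.936330, PV = 23.408240
  t = 2.0000: CF_t = 25.000000, DF = 0.876713, PV = 21.917827
  t = 3.0000: CF_t = 25.000000, DF = 0.820892, PV = 20.522310
  t = 4.0000: CF_t = 25.000000, DF = 0.768626, PV = 19.215646
  t = 5.0000: CF_t = 25.000000, DF = 0.719687, PV = 17.992178
  t = 6.0000: CF_t = 25.000000, DF = 0.673864, PV = 16.846609
  t = 7.0000: CF_t = 25.000000, DF = 0.630959, PV = 15.773978
  t = 8.0000: CF_t = 25.000000, DF = 0.590786, PV = 14.769643
  t = 9.0000: CF_t = 25.000000, DF = 0.553170, PV = 13.829253
  t = 10.0000: CF_t = 1025.000000, DF = 0.517950, PV = 530.898305
Price P = sum_t PV_t = 695.173990
Convexity numerator sum_t t*(t + 1/m) * CF_t / (1+y/m)^(m*t + 2):
  t = 1.0000: term = 41.044621
  t = 2.0000: term = 115.293878
  t = 3.0000: term = 215.906139
  t = 4.0000: term = 336.932177
  t = 5.0000: term = 473.219350
  t = 6.0000: term = 620.324990
  t = 7.0000: term = 774.438190
  t = 8.0000: term = 932.309218
  t = 9.0000: term = 1091.185882
  t = 10.0000: term = 51199.004676
Convexity = (1/P) * sum = 55799.659122 / 695.173990 = 80.267185

Answer: Convexity = 80.2672


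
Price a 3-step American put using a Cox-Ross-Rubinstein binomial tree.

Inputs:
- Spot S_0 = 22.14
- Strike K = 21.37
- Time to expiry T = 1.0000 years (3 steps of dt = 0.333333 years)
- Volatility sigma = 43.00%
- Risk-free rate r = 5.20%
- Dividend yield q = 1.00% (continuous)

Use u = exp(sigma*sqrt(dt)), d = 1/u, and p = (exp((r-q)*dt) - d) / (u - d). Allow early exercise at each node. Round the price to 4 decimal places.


dt = T/N = 0.333333
u = exp(sigma*sqrt(dt)) = 1.281794; d = 1/u = 0.780157
p = (exp((r-q)*dt) - d) / (u - d) = 0.466357
Discount per step: exp(-r*dt) = 0.982816
Stock lattice S(k, i) with i counting down-moves:
  k=0: S(0,0) = 22.1400
  k=1: S(1,0) = 28.3789; S(1,1) = 17.2727
  k=2: S(2,0) = 36.3759; S(2,1) = 22.1400; S(2,2) = 13.4754
  k=3: S(3,0) = 46.6264; S(3,1) = 28.3789; S(3,2) = 17.2727; S(3,3) = 10.5129
Terminal payoffs V(N, i) = max(K - S_T, 0):
  V(3,0) = 0.000000; V(3,1) = 0.000000; V(3,2) = 4.097333; V(3,3) = 10.857089
Backward induction: V(k, i) = exp(-r*dt) * [p * V(k+1, i) + (1-p) * V(k+1, i+1)]; then take max(V_cont, immediate exercise) for American.
  V(2,0) = exp(-r*dt) * [p*0.000000 + (1-p)*0.000000] = 0.000000; exercise = 0.000000; V(2,0) = max -> 0.000000
  V(2,1) = exp(-r*dt) * [p*0.000000 + (1-p)*4.097333] = 2.148942; exercise = 0.000000; V(2,1) = max -> 2.148942
  V(2,2) = exp(-r*dt) * [p*4.097333 + (1-p)*10.857089] = 7.572237; exercise = 7.894615; V(2,2) = max -> 7.894615
  V(1,0) = exp(-r*dt) * [p*0.000000 + (1-p)*2.148942] = 1.127063; exercise = 0.000000; V(1,0) = max -> 1.127063
  V(1,1) = exp(-r*dt) * [p*2.148942 + (1-p)*7.894615] = 5.125467; exercise = 4.097333; V(1,1) = max -> 5.125467
  V(0,0) = exp(-r*dt) * [p*1.127063 + (1-p)*5.125467] = 3.204752; exercise = 0.000000; V(0,0) = max -> 3.204752

Answer: Price = V(0,0) = 3.2048


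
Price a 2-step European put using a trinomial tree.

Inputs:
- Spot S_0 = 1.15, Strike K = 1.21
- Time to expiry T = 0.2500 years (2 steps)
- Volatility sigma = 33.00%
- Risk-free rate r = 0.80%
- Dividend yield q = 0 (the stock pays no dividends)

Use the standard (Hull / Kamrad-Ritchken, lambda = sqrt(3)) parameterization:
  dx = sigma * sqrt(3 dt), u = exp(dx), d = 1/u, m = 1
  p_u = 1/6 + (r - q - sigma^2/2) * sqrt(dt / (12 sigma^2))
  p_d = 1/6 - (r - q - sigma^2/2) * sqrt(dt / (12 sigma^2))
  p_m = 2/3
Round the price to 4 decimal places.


Answer: Price = V(0,0) = 0.1095

Derivation:
dt = T/N = 0.125000; dx = sigma*sqrt(3*dt) = 0.202083
u = exp(dx) = 1.223949; d = 1/u = 0.817027
p_u = 0.152301, p_m = 0.666667, p_d = 0.181033
Discount per step: exp(-r*dt) = 0.999000
Stock lattice S(k, j) with j the centered position index:
  k=0: S(0,+0) = 1.1500
  k=1: S(1,-1) = 0.9396; S(1,+0) = 1.1500; S(1,+1) = 1.4075
  k=2: S(2,-2) = 0.7677; S(2,-1) = 0.9396; S(2,+0) = 1.1500; S(2,+1) = 1.4075; S(2,+2) = 1.7228
Terminal payoffs V(N, j) = max(K - S_T, 0):
  V(2,-2) = 0.442337; V(2,-1) = 0.270419; V(2,+0) = 0.060000; V(2,+1) = 0.000000; V(2,+2) = 0.000000
Backward induction: V(k, j) = exp(-r*dt) * [p_u * V(k+1, j+1) + p_m * V(k+1, j) + p_d * V(k+1, j-1)]
  V(1,-1) = exp(-r*dt) * [p_u*0.060000 + p_m*0.270419 + p_d*0.442337] = 0.269225
  V(1,+0) = exp(-r*dt) * [p_u*0.000000 + p_m*0.060000 + p_d*0.270419] = 0.088866
  V(1,+1) = exp(-r*dt) * [p_u*0.000000 + p_m*0.000000 + p_d*0.060000] = 0.010851
  V(0,+0) = exp(-r*dt) * [p_u*0.010851 + p_m*0.088866 + p_d*0.269225] = 0.109525


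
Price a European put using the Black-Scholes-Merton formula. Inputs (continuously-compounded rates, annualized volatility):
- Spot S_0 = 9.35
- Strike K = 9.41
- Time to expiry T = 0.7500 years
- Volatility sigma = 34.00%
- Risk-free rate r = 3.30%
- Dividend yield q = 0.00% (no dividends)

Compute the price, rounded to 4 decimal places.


d1 = (ln(S/K) + (r - q + 0.5*sigma^2) * T) / (sigma * sqrt(T)) = 0.20955570
d2 = d1 - sigma * sqrt(T) = -0.08489294
exp(-rT) = 0.97555377; exp(-qT) = 1.00000000
P = K * exp(-rT) * N(-d2) - S_0 * exp(-qT) * N(-d1)
N(-d1) = 0.41700723; N(-d2) = 0.53382675
P = 9.4100 * 0.97555377 * 0.53382675 - 9.3500 * 1.00000000 * 0.41700723 = 1.0015

Answer: Price = 1.0015


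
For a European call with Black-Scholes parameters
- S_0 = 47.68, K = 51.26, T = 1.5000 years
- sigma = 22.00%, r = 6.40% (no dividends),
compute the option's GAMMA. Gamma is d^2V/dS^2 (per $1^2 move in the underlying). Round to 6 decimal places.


Answer: Gamma = 0.030295

Derivation:
d1 = 0.2223145824; d2 = -0.0471292893
phi(d1) = 0.3892044792; exp(-qT) = 1.0000000000; exp(-rT) = 0.9084640161
Gamma = exp(-qT) * phi(d1) / (S * sigma * sqrt(T)) = 1.0000000000 * 0.3892044792 / (47.6800 * 0.2200 * 1.2247448714) = 0.030295


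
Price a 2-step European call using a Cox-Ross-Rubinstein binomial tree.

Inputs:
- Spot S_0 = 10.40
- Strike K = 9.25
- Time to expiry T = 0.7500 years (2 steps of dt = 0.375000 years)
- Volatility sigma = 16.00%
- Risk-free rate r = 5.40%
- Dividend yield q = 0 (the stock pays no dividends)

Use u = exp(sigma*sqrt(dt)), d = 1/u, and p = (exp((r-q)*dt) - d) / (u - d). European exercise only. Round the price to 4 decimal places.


Answer: Price = V(0,0) = 1.6360

Derivation:
dt = T/N = 0.375000
u = exp(sigma*sqrt(dt)) = 1.102940; d = 1/u = 0.906667
p = (exp((r-q)*dt) - d) / (u - d) = 0.579749
Discount per step: exp(-r*dt) = 0.979954
Stock lattice S(k, i) with i counting down-moves:
  k=0: S(0,0) = 10.4000
  k=1: S(1,0) = 11.4706; S(1,1) = 9.4293
  k=2: S(2,0) = 12.6514; S(2,1) = 10.4000; S(2,2) = 8.5493
Terminal payoffs V(N, i) = max(S_T - K, 0):
  V(2,0) = 3.401363; V(2,1) = 1.150000; V(2,2) = 0.000000
Backward induction: V(k, i) = exp(-r*dt) * [p * V(k+1, i) + (1-p) * V(k+1, i+1)].
  V(1,0) = exp(-r*dt) * [p*3.401363 + (1-p)*1.150000] = 2.406008
  V(1,1) = exp(-r*dt) * [p*1.150000 + (1-p)*0.000000] = 0.653346
  V(0,0) = exp(-r*dt) * [p*2.406008 + (1-p)*0.653346] = 1.635984


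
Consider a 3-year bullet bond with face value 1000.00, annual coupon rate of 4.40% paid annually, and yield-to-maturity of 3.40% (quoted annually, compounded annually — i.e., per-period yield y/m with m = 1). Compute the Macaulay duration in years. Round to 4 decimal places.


Coupon per period c = face * coupon_rate / m = 44.000000
Periods per year m = 1; per-period yield y/m = 0.034000
Number of cashflows N = 3
Cashflows (t years, CF_t, discount factor 1/(1+y/m)^(m*t), PV):
  t = 1.0000: CF_t = 44.000000, DF = 0.967118, PV = 42.553191
  t = 2.0000: CF_t = 44.000000, DF = 0.935317, PV = 41.153957
  t = 3.0000: CF_t = 1044.000000, DF = 0.904562, PV = 944.362824
Price P = sum_t PV_t = 1028.069973
Macaulay numerator sum_t t * PV_t:
  t * PV_t at t = 1.0000: 42.553191
  t * PV_t at t = 2.0000: 82.307914
  t * PV_t at t = 3.0000: 2833.088473
Macaulay duration D = (sum_t t * PV_t) / P = 2957.949579 / 1028.069973 = 2.877187

Answer: Macaulay duration = 2.8772 years


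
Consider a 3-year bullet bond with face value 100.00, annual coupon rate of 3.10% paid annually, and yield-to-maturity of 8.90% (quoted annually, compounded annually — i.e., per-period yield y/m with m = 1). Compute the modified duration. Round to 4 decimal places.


Answer: Modified duration = 2.6654

Derivation:
Coupon per period c = face * coupon_rate / m = 3.100000
Periods per year m = 1; per-period yield y/m = 0.089000
Number of cashflows N = 3
Cashflows (t years, CF_t, discount factor 1/(1+y/m)^(m*t), PV):
  t = 1.0000: CF_t = 3.100000, DF = 0.918274, PV = 2.846648
  t = 2.0000: CF_t = 3.100000, DF = 0.843226, PV = 2.614002
  t = 3.0000: CF_t = 103.100000, DF = 0.774313, PV = 79.831635
Price P = sum_t PV_t = 85.292286
First compute Macaulay numerator sum_t t * PV_t:
  t * PV_t at t = 1.0000: 2.846648
  t * PV_t at t = 2.0000: 5.228004
  t * PV_t at t = 3.0000: 239.494906
Macaulay duration D = 247.569559 / 85.292286 = 2.902602
Modified duration = D / (1 + y/m) = 2.902602 / (1 + 0.089000) = 2.665383


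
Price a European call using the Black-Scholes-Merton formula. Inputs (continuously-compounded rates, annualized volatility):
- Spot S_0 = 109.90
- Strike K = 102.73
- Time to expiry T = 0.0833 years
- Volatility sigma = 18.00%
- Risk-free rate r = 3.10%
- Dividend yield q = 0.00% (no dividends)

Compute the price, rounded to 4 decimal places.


Answer: Price = 7.6611

Derivation:
d1 = (ln(S/K) + (r - q + 0.5*sigma^2) * T) / (sigma * sqrt(T)) = 1.37433840
d2 = d1 - sigma * sqrt(T) = 1.32238727
exp(-rT) = 0.99742103; exp(-qT) = 1.00000000
C = S_0 * exp(-qT) * N(d1) - K * exp(-rT) * N(d2)
N(d1) = 0.91533168; N(d2) = 0.90698039
C = 109.9000 * 1.00000000 * 0.91533168 - 102.7300 * 0.99742103 * 0.90698039 = 7.6611


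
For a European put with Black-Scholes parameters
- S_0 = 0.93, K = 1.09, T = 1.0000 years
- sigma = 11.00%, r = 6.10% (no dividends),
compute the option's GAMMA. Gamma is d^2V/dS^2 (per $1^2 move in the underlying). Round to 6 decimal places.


Answer: Gamma = 2.755075

Derivation:
d1 = -0.8336217189; d2 = -0.9436217189
phi(d1) = 0.2818441224; exp(-qT) = 1.0000000000; exp(-rT) = 0.9408232398
Gamma = exp(-qT) * phi(d1) / (S * sigma * sqrt(T)) = 1.0000000000 * 0.2818441224 / (0.9300 * 0.1100 * 1.0000000000) = 2.755075


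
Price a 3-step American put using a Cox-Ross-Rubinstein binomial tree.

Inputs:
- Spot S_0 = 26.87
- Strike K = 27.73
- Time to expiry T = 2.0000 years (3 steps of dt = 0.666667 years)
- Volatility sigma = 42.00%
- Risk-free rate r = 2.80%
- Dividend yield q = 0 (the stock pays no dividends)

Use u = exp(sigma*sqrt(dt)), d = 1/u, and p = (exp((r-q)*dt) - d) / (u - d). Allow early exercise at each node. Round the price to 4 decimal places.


dt = T/N = 0.666667
u = exp(sigma*sqrt(dt)) = 1.409068; d = 1/u = 0.709689
p = (exp((r-q)*dt) - d) / (u - d) = 0.442039
Discount per step: exp(-r*dt) = 0.981506
Stock lattice S(k, i) with i counting down-moves:
  k=0: S(0,0) = 26.8700
  k=1: S(1,0) = 37.8617; S(1,1) = 19.0693
  k=2: S(2,0) = 53.3497; S(2,1) = 26.8700; S(2,2) = 13.5333
  k=3: S(3,0) = 75.1733; S(3,1) = 37.8617; S(3,2) = 19.0693; S(3,3) = 9.6044
Terminal payoffs V(N, i) = max(K - S_T, 0):
  V(3,0) = 0.000000; V(3,1) = 0.000000; V(3,2) = 8.660659; V(3,3) = 18.125567
Backward induction: V(k, i) = exp(-r*dt) * [p * V(k+1, i) + (1-p) * V(k+1, i+1)]; then take max(V_cont, immediate exercise) for American.
  V(2,0) = exp(-r*dt) * [p*0.000000 + (1-p)*0.000000] = 0.000000; exercise = 0.000000; V(2,0) = max -> 0.000000
  V(2,1) = exp(-r*dt) * [p*0.000000 + (1-p)*8.660659] = 4.742941; exercise = 0.860000; V(2,1) = max -> 4.742941
  V(2,2) = exp(-r*dt) * [p*8.660659 + (1-p)*18.125567] = 13.683875; exercise = 14.196700; V(2,2) = max -> 14.196700
  V(1,0) = exp(-r*dt) * [p*0.000000 + (1-p)*4.742941] = 2.597434; exercise = 0.000000; V(1,0) = max -> 2.597434
  V(1,1) = exp(-r*dt) * [p*4.742941 + (1-p)*14.196700] = 9.832504; exercise = 8.660659; V(1,1) = max -> 9.832504
  V(0,0) = exp(-r*dt) * [p*2.597434 + (1-p)*9.832504] = 6.511627; exercise = 0.860000; V(0,0) = max -> 6.511627

Answer: Price = V(0,0) = 6.5116


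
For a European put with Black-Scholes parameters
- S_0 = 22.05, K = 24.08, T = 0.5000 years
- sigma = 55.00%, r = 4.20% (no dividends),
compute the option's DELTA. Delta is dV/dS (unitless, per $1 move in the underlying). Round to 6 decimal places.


Answer: Delta = -0.491224

Derivation:
d1 = 0.0219999727; d2 = -0.3669087569
phi(d1) = 0.3988457483; exp(-qT) = 1.0000000000; exp(-rT) = 0.9792189646
N(-d1) = 0.4912239886
Delta = -exp(-qT) * N(-d1) = -1.0000000000 * 0.4912239886 = -0.491224


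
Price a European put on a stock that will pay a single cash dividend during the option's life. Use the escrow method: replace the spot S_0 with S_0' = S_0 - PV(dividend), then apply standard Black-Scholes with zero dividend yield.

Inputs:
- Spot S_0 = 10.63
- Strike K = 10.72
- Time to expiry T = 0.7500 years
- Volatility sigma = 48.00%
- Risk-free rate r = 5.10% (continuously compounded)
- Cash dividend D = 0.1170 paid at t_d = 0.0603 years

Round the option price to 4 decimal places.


Answer: Price = 1.6188

Derivation:
PV(D) = D * exp(-r * t_d) = 0.1170 * 0.99692942 = 0.11664074
S_0' = S_0 - PV(D) = 10.6300 - 0.11664074 = 10.51335926
d1 = (ln(S_0'/K) + (r + sigma^2/2)*T) / (sigma*sqrt(T)) = 0.25303723
d2 = d1 - sigma*sqrt(T) = -0.16265496
exp(-rT) = 0.96247229
N(-d1) = 0.40011972; N(-d2) = 0.56460494
P = K * exp(-rT) * N(-d2) - S_0' * N(-d1) = 10.7200 * 0.96247229 * 0.56460494 - 10.51335926 * 0.40011972 = 1.6188


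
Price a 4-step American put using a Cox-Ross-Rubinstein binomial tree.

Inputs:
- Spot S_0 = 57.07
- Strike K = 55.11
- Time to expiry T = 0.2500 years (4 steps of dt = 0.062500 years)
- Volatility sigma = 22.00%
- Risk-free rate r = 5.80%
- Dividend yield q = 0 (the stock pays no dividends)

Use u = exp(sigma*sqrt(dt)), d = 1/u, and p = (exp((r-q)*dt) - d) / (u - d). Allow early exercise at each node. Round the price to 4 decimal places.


dt = T/N = 0.062500
u = exp(sigma*sqrt(dt)) = 1.056541; d = 1/u = 0.946485
p = (exp((r-q)*dt) - d) / (u - d) = 0.519251
Discount per step: exp(-r*dt) = 0.996382
Stock lattice S(k, i) with i counting down-moves:
  k=0: S(0,0) = 57.0700
  k=1: S(1,0) = 60.2968; S(1,1) = 54.0159
  k=2: S(2,0) = 63.7060; S(2,1) = 57.0700; S(2,2) = 51.1253
  k=3: S(3,0) = 67.3080; S(3,1) = 60.2968; S(3,2) = 54.0159; S(3,3) = 48.3893
  k=4: S(4,0) = 71.1136; S(4,1) = 63.7060; S(4,2) = 57.0700; S(4,3) = 51.1253; S(4,4) = 45.7997
Terminal payoffs V(N, i) = max(K - S_T, 0):
  V(4,0) = 0.000000; V(4,1) = 0.000000; V(4,2) = 0.000000; V(4,3) = 3.984746; V(4,4) = 9.310252
Backward induction: V(k, i) = exp(-r*dt) * [p * V(k+1, i) + (1-p) * V(k+1, i+1)]; then take max(V_cont, immediate exercise) for American.
  V(3,0) = exp(-r*dt) * [p*0.000000 + (1-p)*0.000000] = 0.000000; exercise = 0.000000; V(3,0) = max -> 0.000000
  V(3,1) = exp(-r*dt) * [p*0.000000 + (1-p)*0.000000] = 0.000000; exercise = 0.000000; V(3,1) = max -> 0.000000
  V(3,2) = exp(-r*dt) * [p*0.000000 + (1-p)*3.984746] = 1.908730; exercise = 1.094093; V(3,2) = max -> 1.908730
  V(3,3) = exp(-r*dt) * [p*3.984746 + (1-p)*9.310252] = 6.521294; exercise = 6.720706; V(3,3) = max -> 6.720706
  V(2,0) = exp(-r*dt) * [p*0.000000 + (1-p)*0.000000] = 0.000000; exercise = 0.000000; V(2,0) = max -> 0.000000
  V(2,1) = exp(-r*dt) * [p*0.000000 + (1-p)*1.908730] = 0.914299; exercise = 0.000000; V(2,1) = max -> 0.914299
  V(2,2) = exp(-r*dt) * [p*1.908730 + (1-p)*6.720706] = 4.206805; exercise = 3.984746; V(2,2) = max -> 4.206805
  V(1,0) = exp(-r*dt) * [p*0.000000 + (1-p)*0.914299] = 0.437958; exercise = 0.000000; V(1,0) = max -> 0.437958
  V(1,1) = exp(-r*dt) * [p*0.914299 + (1-p)*4.206805] = 2.488132; exercise = 1.094093; V(1,1) = max -> 2.488132
  V(0,0) = exp(-r*dt) * [p*0.437958 + (1-p)*2.488132] = 1.418425; exercise = 0.000000; V(0,0) = max -> 1.418425

Answer: Price = V(0,0) = 1.4184


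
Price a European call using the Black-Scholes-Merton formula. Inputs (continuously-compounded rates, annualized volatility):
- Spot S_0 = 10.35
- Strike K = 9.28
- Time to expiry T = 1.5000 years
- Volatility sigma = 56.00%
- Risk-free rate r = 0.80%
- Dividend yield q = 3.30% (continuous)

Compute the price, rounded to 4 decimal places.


d1 = (ln(S/K) + (r - q + 0.5*sigma^2) * T) / (sigma * sqrt(T)) = 0.44735990
d2 = d1 - sigma * sqrt(T) = -0.23849723
exp(-rT) = 0.98807171; exp(-qT) = 0.95170516
C = S_0 * exp(-qT) * N(d1) - K * exp(-rT) * N(d2)
N(d1) = 0.67269239; N(d2) = 0.40574773
C = 10.3500 * 0.95170516 * 0.67269239 - 9.2800 * 0.98807171 * 0.40574773 = 2.9057

Answer: Price = 2.9057


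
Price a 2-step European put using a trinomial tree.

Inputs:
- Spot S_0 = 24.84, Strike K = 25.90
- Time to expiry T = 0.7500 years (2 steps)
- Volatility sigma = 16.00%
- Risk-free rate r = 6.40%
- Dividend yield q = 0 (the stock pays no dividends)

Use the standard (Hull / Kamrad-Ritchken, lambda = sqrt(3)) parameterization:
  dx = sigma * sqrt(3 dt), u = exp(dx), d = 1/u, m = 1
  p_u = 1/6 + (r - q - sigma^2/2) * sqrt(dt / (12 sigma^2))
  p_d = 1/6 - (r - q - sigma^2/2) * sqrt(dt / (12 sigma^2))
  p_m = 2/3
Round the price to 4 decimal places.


dt = T/N = 0.375000; dx = sigma*sqrt(3*dt) = 0.169706
u = exp(dx) = 1.184956; d = 1/u = 0.843913
p_u = 0.223235, p_m = 0.666667, p_d = 0.110098
Discount per step: exp(-r*dt) = 0.976286
Stock lattice S(k, j) with j the centered position index:
  k=0: S(0,+0) = 24.8400
  k=1: S(1,-1) = 20.9628; S(1,+0) = 24.8400; S(1,+1) = 29.4343
  k=2: S(2,-2) = 17.6908; S(2,-1) = 20.9628; S(2,+0) = 24.8400; S(2,+1) = 29.4343; S(2,+2) = 34.8784
Terminal payoffs V(N, j) = max(K - S_T, 0):
  V(2,-2) = 8.209213; V(2,-1) = 4.937196; V(2,+0) = 1.060000; V(2,+1) = 0.000000; V(2,+2) = 0.000000
Backward induction: V(k, j) = exp(-r*dt) * [p_u * V(k+1, j+1) + p_m * V(k+1, j) + p_d * V(k+1, j-1)]
  V(1,-1) = exp(-r*dt) * [p_u*1.060000 + p_m*4.937196 + p_d*8.209213] = 4.326813
  V(1,+0) = exp(-r*dt) * [p_u*0.000000 + p_m*1.060000 + p_d*4.937196] = 1.220594
  V(1,+1) = exp(-r*dt) * [p_u*0.000000 + p_m*0.000000 + p_d*1.060000] = 0.113936
  V(0,+0) = exp(-r*dt) * [p_u*0.113936 + p_m*1.220594 + p_d*4.326813] = 1.284341

Answer: Price = V(0,0) = 1.2843


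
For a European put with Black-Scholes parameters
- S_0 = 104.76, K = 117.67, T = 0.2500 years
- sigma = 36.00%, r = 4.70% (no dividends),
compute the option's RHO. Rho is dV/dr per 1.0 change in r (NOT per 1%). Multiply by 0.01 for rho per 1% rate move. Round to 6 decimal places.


Answer: Rho = -21.767052

Derivation:
d1 = -0.4903448713; d2 = -0.6703448713
phi(d1) = 0.3537525648; exp(-qT) = 1.0000000000; exp(-rT) = 0.9883187617
N(-d2) = 0.7486810155
Rho = -K*T*exp(-rT)*N(-d2) = -117.6700 * 0.2500 * 0.9883187617 * 0.7486810155 = -21.767052


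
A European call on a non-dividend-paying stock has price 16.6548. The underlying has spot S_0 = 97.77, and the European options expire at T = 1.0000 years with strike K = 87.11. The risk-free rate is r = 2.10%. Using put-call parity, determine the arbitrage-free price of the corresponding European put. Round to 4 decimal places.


Put-call parity: C - P = S_0 * exp(-qT) - K * exp(-rT).
S_0 * exp(-qT) = 97.7700 * 1.00000000 = 97.77000000
K * exp(-rT) = 87.1100 * 0.97921896 = 85.29976400
P = C - S*exp(-qT) + K*exp(-rT)
P = 16.6548 - 97.77000000 + 85.29976400 = 4.1846

Answer: Put price = 4.1846


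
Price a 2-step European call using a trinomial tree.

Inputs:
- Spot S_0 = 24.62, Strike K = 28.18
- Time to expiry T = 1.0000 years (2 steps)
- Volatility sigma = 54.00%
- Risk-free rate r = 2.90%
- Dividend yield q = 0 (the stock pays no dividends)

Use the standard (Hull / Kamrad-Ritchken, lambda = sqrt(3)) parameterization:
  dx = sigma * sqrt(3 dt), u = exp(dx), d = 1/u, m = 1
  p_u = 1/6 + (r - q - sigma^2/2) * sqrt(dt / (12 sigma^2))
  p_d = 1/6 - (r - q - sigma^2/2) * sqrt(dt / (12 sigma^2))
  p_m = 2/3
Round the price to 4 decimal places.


dt = T/N = 0.500000; dx = sigma*sqrt(3*dt) = 0.661362
u = exp(dx) = 1.937430; d = 1/u = 0.516148
p_u = 0.122515, p_m = 0.666667, p_d = 0.210818
Discount per step: exp(-r*dt) = 0.985605
Stock lattice S(k, j) with j the centered position index:
  k=0: S(0,+0) = 24.6200
  k=1: S(1,-1) = 12.7076; S(1,+0) = 24.6200; S(1,+1) = 47.6995
  k=2: S(2,-2) = 6.5590; S(2,-1) = 12.7076; S(2,+0) = 24.6200; S(2,+1) = 47.6995; S(2,+2) = 92.4145
Terminal payoffs V(N, j) = max(S_T - K, 0):
  V(2,-2) = 0.000000; V(2,-1) = 0.000000; V(2,+0) = 0.000000; V(2,+1) = 19.519521; V(2,+2) = 64.234471
Backward induction: V(k, j) = exp(-r*dt) * [p_u * V(k+1, j+1) + p_m * V(k+1, j) + p_d * V(k+1, j-1)]
  V(1,-1) = exp(-r*dt) * [p_u*0.000000 + p_m*0.000000 + p_d*0.000000] = 0.000000
  V(1,+0) = exp(-r*dt) * [p_u*19.519521 + p_m*0.000000 + p_d*0.000000] = 2.357016
  V(1,+1) = exp(-r*dt) * [p_u*64.234471 + p_m*19.519521 + p_d*0.000000] = 20.582109
  V(0,+0) = exp(-r*dt) * [p_u*20.582109 + p_m*2.357016 + p_d*0.000000] = 4.034049

Answer: Price = V(0,0) = 4.0340


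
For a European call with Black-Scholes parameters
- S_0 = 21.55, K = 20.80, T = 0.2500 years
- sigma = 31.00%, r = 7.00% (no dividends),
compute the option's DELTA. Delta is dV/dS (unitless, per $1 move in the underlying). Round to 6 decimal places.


d1 = 0.4189376119; d2 = 0.2639376119
phi(d1) = 0.3654254841; exp(-qT) = 1.0000000000; exp(-rT) = 0.9826522357
N(d1) = 0.6623691359
Delta = exp(-qT) * N(d1) = 1.0000000000 * 0.6623691359 = 0.662369

Answer: Delta = 0.662369


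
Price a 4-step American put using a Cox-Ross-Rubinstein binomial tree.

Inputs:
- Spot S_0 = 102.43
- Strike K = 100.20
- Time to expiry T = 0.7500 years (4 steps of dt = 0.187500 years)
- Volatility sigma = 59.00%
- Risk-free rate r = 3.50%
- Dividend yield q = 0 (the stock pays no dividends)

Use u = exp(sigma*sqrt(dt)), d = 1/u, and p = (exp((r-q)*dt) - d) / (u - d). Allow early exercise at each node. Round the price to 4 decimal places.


Answer: Price = V(0,0) = 17.2679

Derivation:
dt = T/N = 0.187500
u = exp(sigma*sqrt(dt)) = 1.291078; d = 1/u = 0.774547
p = (exp((r-q)*dt) - d) / (u - d) = 0.449222
Discount per step: exp(-r*dt) = 0.993459
Stock lattice S(k, i) with i counting down-moves:
  k=0: S(0,0) = 102.4300
  k=1: S(1,0) = 132.2451; S(1,1) = 79.3368
  k=2: S(2,0) = 170.7388; S(2,1) = 102.4300; S(2,2) = 61.4501
  k=3: S(3,0) = 220.4370; S(3,1) = 132.2451; S(3,2) = 79.3368; S(3,3) = 47.5959
  k=4: S(4,0) = 284.6014; S(4,1) = 170.7388; S(4,2) = 102.4300; S(4,3) = 61.4501; S(4,4) = 36.8653
Terminal payoffs V(N, i) = max(K - S_T, 0):
  V(4,0) = 0.000000; V(4,1) = 0.000000; V(4,2) = 0.000000; V(4,3) = 38.749950; V(4,4) = 63.334739
Backward induction: V(k, i) = exp(-r*dt) * [p * V(k+1, i) + (1-p) * V(k+1, i+1)]; then take max(V_cont, immediate exercise) for American.
  V(3,0) = exp(-r*dt) * [p*0.000000 + (1-p)*0.000000] = 0.000000; exercise = 0.000000; V(3,0) = max -> 0.000000
  V(3,1) = exp(-r*dt) * [p*0.000000 + (1-p)*0.000000] = 0.000000; exercise = 0.000000; V(3,1) = max -> 0.000000
  V(3,2) = exp(-r*dt) * [p*0.000000 + (1-p)*38.749950] = 21.202999; exercise = 20.863195; V(3,2) = max -> 21.202999
  V(3,3) = exp(-r*dt) * [p*38.749950 + (1-p)*63.334739] = 51.948665; exercise = 52.604075; V(3,3) = max -> 52.604075
  V(2,0) = exp(-r*dt) * [p*0.000000 + (1-p)*0.000000] = 0.000000; exercise = 0.000000; V(2,0) = max -> 0.000000
  V(2,1) = exp(-r*dt) * [p*0.000000 + (1-p)*21.202999] = 11.601748; exercise = 0.000000; V(2,1) = max -> 11.601748
  V(2,2) = exp(-r*dt) * [p*21.202999 + (1-p)*52.604075] = 38.246190; exercise = 38.749950; V(2,2) = max -> 38.749950
  V(1,0) = exp(-r*dt) * [p*0.000000 + (1-p)*11.601748] = 6.348185; exercise = 0.000000; V(1,0) = max -> 6.348185
  V(1,1) = exp(-r*dt) * [p*11.601748 + (1-p)*38.749950] = 26.380675; exercise = 20.863195; V(1,1) = max -> 26.380675
  V(0,0) = exp(-r*dt) * [p*6.348185 + (1-p)*26.380675] = 17.267937; exercise = 0.000000; V(0,0) = max -> 17.267937


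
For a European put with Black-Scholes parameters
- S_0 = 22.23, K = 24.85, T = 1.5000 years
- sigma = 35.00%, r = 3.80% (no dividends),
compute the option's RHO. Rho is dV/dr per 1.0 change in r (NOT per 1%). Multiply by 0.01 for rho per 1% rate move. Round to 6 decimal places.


d1 = 0.0873884053; d2 = -0.3412722997
phi(d1) = 0.3974218771; exp(-qT) = 1.0000000000; exp(-rT) = 0.9445940694
N(-d2) = 0.6335507004
Rho = -K*T*exp(-rT)*N(-d2) = -24.8500 * 1.5000 * 0.9445940694 * 0.6335507004 = -22.307158

Answer: Rho = -22.307158
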